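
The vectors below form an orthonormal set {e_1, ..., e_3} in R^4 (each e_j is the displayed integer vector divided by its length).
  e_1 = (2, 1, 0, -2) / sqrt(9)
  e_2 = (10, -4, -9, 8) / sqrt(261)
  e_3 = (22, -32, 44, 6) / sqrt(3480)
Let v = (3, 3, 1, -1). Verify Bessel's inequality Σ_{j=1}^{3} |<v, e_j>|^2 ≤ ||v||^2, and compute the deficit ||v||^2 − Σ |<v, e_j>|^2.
Σ |<v, e_j>|^2 = 202/15; ||v||^2 = 20; deficit = 98/15

Write each e_j = u_j / sqrt(<u_j, u_j>) where u_j is the displayed integer vector. Then <v, e_j> = <v, u_j> / sqrt(<u_j, u_j>), so |<v, e_j>|^2 = <v, u_j>^2 / <u_j, u_j>.
Coefficients: <v, e_1> = 11/sqrt(9), <v, e_2> = 1/sqrt(261), <v, e_3> = 8/sqrt(3480).
Square and sum: Σ |<v, e_j>|^2 = 202/15.
Compute ||v||^2 = v·v = 20.
Deficit = 20 − 202/15 = 98/15 ≥ 0, confirming Bessel's inequality. (The deficit equals ||v − Σ <v,e_j> e_j||^2, the squared distance from v to span{e_j}.)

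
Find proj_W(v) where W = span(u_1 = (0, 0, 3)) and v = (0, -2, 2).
proj_W(v) = (0, 0, 2)

Set up U = [u_1 | ... | u_1] ∈ R^(3×1). The projector onto W = col(U) is P = U (U^T U)^(-1) U^T.
Compute U^T U =
  [9],
and U^T v = (6).
Solve U^T U · c = U^T v for the coefficients: c = (2/3). The projection is proj_W(v) = U c.
Check: (v - proj_W(v)) · u_1 = 0  (should be 0).
Result: proj_W(v) = (0, 0, 2).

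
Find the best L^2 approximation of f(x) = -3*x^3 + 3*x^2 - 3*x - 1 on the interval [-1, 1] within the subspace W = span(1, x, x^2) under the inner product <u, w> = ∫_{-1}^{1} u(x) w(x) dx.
g(x) = 3*x^2 - 24*x/5 - 1

The best approximation g ∈ W is the orthogonal projection of f onto W. Writing g = a_0 + a_1 x + a_2 x^2, the coefficients solve the normal equations G · a = b where
  G_{ij} = <φ_i, φ_j> and b_i = <f, φ_i>, with φ_0 = 1, φ_1 = x, φ_2 = x^2.
G =
  [2, 0, 2/3]
  [0, 2/3, 0]
  [2/3, 0, 2/5],
b = (0, -16/5, 8/15).
Solving gives a_0 = -1, a_1 = -24/5, a_2 = 3, so
  g(x) = 3*x^2 - 24*x/5 - 1.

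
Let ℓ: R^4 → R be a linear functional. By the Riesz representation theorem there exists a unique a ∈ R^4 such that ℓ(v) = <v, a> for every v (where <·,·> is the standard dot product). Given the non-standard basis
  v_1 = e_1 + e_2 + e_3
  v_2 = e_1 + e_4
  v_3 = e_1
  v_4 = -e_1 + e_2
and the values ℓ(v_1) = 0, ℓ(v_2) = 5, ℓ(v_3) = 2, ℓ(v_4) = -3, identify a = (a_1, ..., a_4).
a = (2, -1, -1, 3)

Write a = (a_1, ..., a_4) in the standard basis. For each basis vector v_i, ℓ(v_i) = <v_i, a> is a linear equation in the a_j's. Collect the n equations into a matrix system V a = ℓ, where row i of V is v_i (expressed in the standard basis). Since V is invertible (lower-triangular with 1s on the diagonal, up to permutation), solve by back-substitution:
  V =
[[1, 1, 1, 0],
 [1, 0, 0, 1],
 [1, 0, 0, 0],
 [-1, 1, 0, 0]]
  V a = (0, 5, 2, -3)
Solving gives a = (2, -1, -1, 3).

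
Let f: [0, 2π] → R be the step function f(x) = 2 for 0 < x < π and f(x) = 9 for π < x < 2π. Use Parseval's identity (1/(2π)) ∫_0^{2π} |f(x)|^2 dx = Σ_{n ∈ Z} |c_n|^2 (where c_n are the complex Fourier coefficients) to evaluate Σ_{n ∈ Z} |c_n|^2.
Σ |c_n|^2 = 85/2

Parseval equates the L^2 energy of f (normalised by 1/(2π)) with the ℓ^2 sum of its Fourier coefficients: (1/(2π)) ∫_0^{2π} |f|^2 = Σ |c_n|^2.
Compute the left side: (1/(2π)) [∫_0^π 2^2 dx + ∫_π^{2π} 9^2 dx] = (1/(2π)) · (4π + 81π) = (4 + 81)/2 = 85/2.
So Σ_{n ∈ Z} |c_n|^2 = 85/2.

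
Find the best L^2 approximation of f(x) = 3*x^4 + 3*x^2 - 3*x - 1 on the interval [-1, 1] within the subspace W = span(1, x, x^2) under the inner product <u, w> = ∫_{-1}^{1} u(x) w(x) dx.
g(x) = 39*x^2/7 - 3*x - 44/35

The best approximation g ∈ W is the orthogonal projection of f onto W. Writing g = a_0 + a_1 x + a_2 x^2, the coefficients solve the normal equations G · a = b where
  G_{ij} = <φ_i, φ_j> and b_i = <f, φ_i>, with φ_0 = 1, φ_1 = x, φ_2 = x^2.
G =
  [2, 0, 2/3]
  [0, 2/3, 0]
  [2/3, 0, 2/5],
b = (6/5, -2, 146/105).
Solving gives a_0 = -44/35, a_1 = -3, a_2 = 39/7, so
  g(x) = 39*x^2/7 - 3*x - 44/35.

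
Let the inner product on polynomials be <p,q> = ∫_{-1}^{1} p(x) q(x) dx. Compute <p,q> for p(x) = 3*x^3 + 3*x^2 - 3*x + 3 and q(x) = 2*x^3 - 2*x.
<p,q> = 32/35

Expand the product: p(x)·q(x) = 6*x^6 + 6*x^5 - 12*x^4 + 6*x^2 - 6*x.
∫_{-1}^{1} of each monomial x^k gives [2/(k+1) if k even, 0 if k odd]. Integrating term-by-term (or equivalently evaluating the antiderivative F(x) = 6*x^7/7 + x^6 - 12*x^5/5 + 2*x^3 - 3*x^2 at the endpoints):
  F(1) − F(−1) = -54/35 − (-86/35) = 32/35.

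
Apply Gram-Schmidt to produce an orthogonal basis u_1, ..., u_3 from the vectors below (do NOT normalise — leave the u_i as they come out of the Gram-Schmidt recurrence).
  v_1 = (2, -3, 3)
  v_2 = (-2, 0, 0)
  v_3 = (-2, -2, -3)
Orthogonal basis:
  u_1 = (2, -3, 3)
  u_2 = (-18/11, -6/11, 6/11)
  u_3 = (0, -5/2, -5/2)

Apply the Gram-Schmidt recurrence
  u_1 = v_1
  u_i = v_i − Σ_{j<i} ((v_i · u_j) / (u_j · u_j)) · u_j.

Step by step this gives:
  u_1 = (2, -3, 3)
  u_2 = (-18/11, -6/11, 6/11)
  u_3 = (0, -5/2, -5/2)

Orthogonality check:
  u_2 · u_1 = 0 (should be 0)
  u_3 · u_1 = 0 (should be 0)
  u_3 · u_2 = 0 (should be 0)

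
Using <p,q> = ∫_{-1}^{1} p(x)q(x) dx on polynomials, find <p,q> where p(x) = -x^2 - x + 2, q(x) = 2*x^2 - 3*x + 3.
<p,q> = 208/15

Expand the product: p(x)·q(x) = -2*x^4 + x^3 + 4*x^2 - 9*x + 6.
∫_{-1}^{1} of each monomial x^k gives [2/(k+1) if k even, 0 if k odd]. Integrating term-by-term (or equivalently evaluating the antiderivative F(x) = -2*x^5/5 + x^4/4 + 4*x^3/3 - 9*x^2/2 + 6*x at the endpoints):
  F(1) − F(−1) = 161/60 − (-671/60) = 208/15.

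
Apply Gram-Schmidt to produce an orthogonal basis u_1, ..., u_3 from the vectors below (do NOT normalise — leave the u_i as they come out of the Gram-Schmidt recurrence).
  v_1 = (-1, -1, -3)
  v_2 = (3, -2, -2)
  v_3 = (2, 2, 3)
Orthogonal basis:
  u_1 = (-1, -1, -3)
  u_2 = (38/11, -17/11, -7/11)
  u_3 = (10/27, 55/54, -25/54)

Apply the Gram-Schmidt recurrence
  u_1 = v_1
  u_i = v_i − Σ_{j<i} ((v_i · u_j) / (u_j · u_j)) · u_j.

Step by step this gives:
  u_1 = (-1, -1, -3)
  u_2 = (38/11, -17/11, -7/11)
  u_3 = (10/27, 55/54, -25/54)

Orthogonality check:
  u_2 · u_1 = 0 (should be 0)
  u_3 · u_1 = 0 (should be 0)
  u_3 · u_2 = 0 (should be 0)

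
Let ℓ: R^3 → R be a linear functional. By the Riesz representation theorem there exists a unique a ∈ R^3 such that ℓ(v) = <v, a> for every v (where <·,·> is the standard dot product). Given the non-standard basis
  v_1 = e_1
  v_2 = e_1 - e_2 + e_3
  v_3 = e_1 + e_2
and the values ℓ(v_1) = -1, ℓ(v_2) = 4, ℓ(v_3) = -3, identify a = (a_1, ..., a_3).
a = (-1, -2, 3)

Write a = (a_1, ..., a_3) in the standard basis. For each basis vector v_i, ℓ(v_i) = <v_i, a> is a linear equation in the a_j's. Collect the n equations into a matrix system V a = ℓ, where row i of V is v_i (expressed in the standard basis). Since V is invertible (lower-triangular with 1s on the diagonal, up to permutation), solve by back-substitution:
  V =
[[1, 0, 0],
 [1, -1, 1],
 [1, 1, 0]]
  V a = (-1, 4, -3)
Solving gives a = (-1, -2, 3).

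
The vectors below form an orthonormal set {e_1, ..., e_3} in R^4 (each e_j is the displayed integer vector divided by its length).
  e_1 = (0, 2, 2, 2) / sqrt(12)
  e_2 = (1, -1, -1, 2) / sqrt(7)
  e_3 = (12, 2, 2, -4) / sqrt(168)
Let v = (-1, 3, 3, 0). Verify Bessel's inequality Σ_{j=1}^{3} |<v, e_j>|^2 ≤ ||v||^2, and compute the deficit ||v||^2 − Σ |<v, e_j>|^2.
Σ |<v, e_j>|^2 = 19; ||v||^2 = 19; deficit = 0

Write each e_j = u_j / sqrt(<u_j, u_j>) where u_j is the displayed integer vector. Then <v, e_j> = <v, u_j> / sqrt(<u_j, u_j>), so |<v, e_j>|^2 = <v, u_j>^2 / <u_j, u_j>.
Coefficients: <v, e_1> = 12/sqrt(12), <v, e_2> = -7/sqrt(7), <v, e_3> = 0/sqrt(168).
Square and sum: Σ |<v, e_j>|^2 = 19.
Compute ||v||^2 = v·v = 19.
Deficit = 19 − 19 = 0 ≥ 0, confirming Bessel's inequality. (The deficit equals ||v − Σ <v,e_j> e_j||^2, the squared distance from v to span{e_j}.)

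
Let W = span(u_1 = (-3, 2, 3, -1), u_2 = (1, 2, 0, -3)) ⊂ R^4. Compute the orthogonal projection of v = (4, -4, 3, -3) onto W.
proj_W(v) = (181/102, 5/51, -22/17, -103/102)

Set up U = [u_1 | ... | u_2] ∈ R^(4×2). The projector onto W = col(U) is P = U (U^T U)^(-1) U^T.
Compute U^T U =
  [23, 4]
  [4, 14],
and U^T v = (-8, 5).
Solve U^T U · c = U^T v for the coefficients: c = (-22/51, 49/102). The projection is proj_W(v) = U c.
Check: (v - proj_W(v)) · u_1 = 0  (should be 0).
Check: (v - proj_W(v)) · u_2 = 0  (should be 0).
Result: proj_W(v) = (181/102, 5/51, -22/17, -103/102).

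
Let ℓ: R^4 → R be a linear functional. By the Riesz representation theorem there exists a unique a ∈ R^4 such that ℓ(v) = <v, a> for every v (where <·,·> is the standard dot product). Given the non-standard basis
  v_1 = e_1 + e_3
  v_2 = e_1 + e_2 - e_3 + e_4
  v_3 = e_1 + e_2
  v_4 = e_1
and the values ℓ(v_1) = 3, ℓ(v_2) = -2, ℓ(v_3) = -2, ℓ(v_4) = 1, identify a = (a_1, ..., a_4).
a = (1, -3, 2, 2)

Write a = (a_1, ..., a_4) in the standard basis. For each basis vector v_i, ℓ(v_i) = <v_i, a> is a linear equation in the a_j's. Collect the n equations into a matrix system V a = ℓ, where row i of V is v_i (expressed in the standard basis). Since V is invertible (lower-triangular with 1s on the diagonal, up to permutation), solve by back-substitution:
  V =
[[1, 0, 1, 0],
 [1, 1, -1, 1],
 [1, 1, 0, 0],
 [1, 0, 0, 0]]
  V a = (3, -2, -2, 1)
Solving gives a = (1, -3, 2, 2).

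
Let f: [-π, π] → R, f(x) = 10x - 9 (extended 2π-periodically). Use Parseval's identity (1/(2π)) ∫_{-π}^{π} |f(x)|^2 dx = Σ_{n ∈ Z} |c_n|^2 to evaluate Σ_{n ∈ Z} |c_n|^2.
Σ |c_n|^2 = 100π^2/3 + 81

Expand and integrate term by term over [-π, π]:
  ∫ (10x)^2 dx = 100·(2π^3/3); ∫ 2·10·(-9)·x dx = 0 (odd integrand); ∫ (-9)^2 dx = 81·2π.
So (1/(2π)) ∫_{-π}^{π} (10x - 9)^2 dx = 100π^2/3 + 81 = 100π^2/3 + 81.
Parseval ⇒ Σ |c_n|^2 = 100π^2/3 + 81.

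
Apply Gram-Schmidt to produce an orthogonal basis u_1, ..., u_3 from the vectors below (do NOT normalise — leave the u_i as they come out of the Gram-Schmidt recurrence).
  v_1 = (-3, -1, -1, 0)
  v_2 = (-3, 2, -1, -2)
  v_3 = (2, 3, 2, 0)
Orthogonal basis:
  u_1 = (-3, -1, -1, 0)
  u_2 = (-9/11, 30/11, -3/11, -2)
  u_3 = (-40/67, 44/67, 76/67, 66/67)

Apply the Gram-Schmidt recurrence
  u_1 = v_1
  u_i = v_i − Σ_{j<i} ((v_i · u_j) / (u_j · u_j)) · u_j.

Step by step this gives:
  u_1 = (-3, -1, -1, 0)
  u_2 = (-9/11, 30/11, -3/11, -2)
  u_3 = (-40/67, 44/67, 76/67, 66/67)

Orthogonality check:
  u_2 · u_1 = 0 (should be 0)
  u_3 · u_1 = 0 (should be 0)
  u_3 · u_2 = 0 (should be 0)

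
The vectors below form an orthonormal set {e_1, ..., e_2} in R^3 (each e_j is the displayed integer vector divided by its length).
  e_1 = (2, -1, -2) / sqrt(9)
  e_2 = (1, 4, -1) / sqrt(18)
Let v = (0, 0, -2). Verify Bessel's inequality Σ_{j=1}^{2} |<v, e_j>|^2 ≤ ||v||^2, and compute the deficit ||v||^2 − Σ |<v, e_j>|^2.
Σ |<v, e_j>|^2 = 2; ||v||^2 = 4; deficit = 2

Write each e_j = u_j / sqrt(<u_j, u_j>) where u_j is the displayed integer vector. Then <v, e_j> = <v, u_j> / sqrt(<u_j, u_j>), so |<v, e_j>|^2 = <v, u_j>^2 / <u_j, u_j>.
Coefficients: <v, e_1> = 4/sqrt(9), <v, e_2> = 2/sqrt(18).
Square and sum: Σ |<v, e_j>|^2 = 2.
Compute ||v||^2 = v·v = 4.
Deficit = 4 − 2 = 2 ≥ 0, confirming Bessel's inequality. (The deficit equals ||v − Σ <v,e_j> e_j||^2, the squared distance from v to span{e_j}.)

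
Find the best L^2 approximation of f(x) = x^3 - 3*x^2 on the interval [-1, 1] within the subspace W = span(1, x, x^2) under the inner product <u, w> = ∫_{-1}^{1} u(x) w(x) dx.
g(x) = -3*x^2 + 3*x/5

The best approximation g ∈ W is the orthogonal projection of f onto W. Writing g = a_0 + a_1 x + a_2 x^2, the coefficients solve the normal equations G · a = b where
  G_{ij} = <φ_i, φ_j> and b_i = <f, φ_i>, with φ_0 = 1, φ_1 = x, φ_2 = x^2.
G =
  [2, 0, 2/3]
  [0, 2/3, 0]
  [2/3, 0, 2/5],
b = (-2, 2/5, -6/5).
Solving gives a_0 = 0, a_1 = 3/5, a_2 = -3, so
  g(x) = -3*x^2 + 3*x/5.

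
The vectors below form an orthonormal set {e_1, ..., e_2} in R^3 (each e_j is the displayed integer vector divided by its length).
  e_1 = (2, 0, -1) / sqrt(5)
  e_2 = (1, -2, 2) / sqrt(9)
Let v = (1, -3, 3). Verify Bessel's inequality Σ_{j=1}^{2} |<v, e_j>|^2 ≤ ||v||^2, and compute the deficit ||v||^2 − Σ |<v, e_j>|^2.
Σ |<v, e_j>|^2 = 854/45; ||v||^2 = 19; deficit = 1/45

Write each e_j = u_j / sqrt(<u_j, u_j>) where u_j is the displayed integer vector. Then <v, e_j> = <v, u_j> / sqrt(<u_j, u_j>), so |<v, e_j>|^2 = <v, u_j>^2 / <u_j, u_j>.
Coefficients: <v, e_1> = -1/sqrt(5), <v, e_2> = 13/sqrt(9).
Square and sum: Σ |<v, e_j>|^2 = 854/45.
Compute ||v||^2 = v·v = 19.
Deficit = 19 − 854/45 = 1/45 ≥ 0, confirming Bessel's inequality. (The deficit equals ||v − Σ <v,e_j> e_j||^2, the squared distance from v to span{e_j}.)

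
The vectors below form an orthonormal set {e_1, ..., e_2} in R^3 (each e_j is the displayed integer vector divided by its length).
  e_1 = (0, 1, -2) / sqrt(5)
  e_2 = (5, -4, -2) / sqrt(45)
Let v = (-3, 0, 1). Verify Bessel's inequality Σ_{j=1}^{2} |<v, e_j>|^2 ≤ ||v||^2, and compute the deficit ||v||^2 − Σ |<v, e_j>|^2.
Σ |<v, e_j>|^2 = 65/9; ||v||^2 = 10; deficit = 25/9

Write each e_j = u_j / sqrt(<u_j, u_j>) where u_j is the displayed integer vector. Then <v, e_j> = <v, u_j> / sqrt(<u_j, u_j>), so |<v, e_j>|^2 = <v, u_j>^2 / <u_j, u_j>.
Coefficients: <v, e_1> = -2/sqrt(5), <v, e_2> = -17/sqrt(45).
Square and sum: Σ |<v, e_j>|^2 = 65/9.
Compute ||v||^2 = v·v = 10.
Deficit = 10 − 65/9 = 25/9 ≥ 0, confirming Bessel's inequality. (The deficit equals ||v − Σ <v,e_j> e_j||^2, the squared distance from v to span{e_j}.)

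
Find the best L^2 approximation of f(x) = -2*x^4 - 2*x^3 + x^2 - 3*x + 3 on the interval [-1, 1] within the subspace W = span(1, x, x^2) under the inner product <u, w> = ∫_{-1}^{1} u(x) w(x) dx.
g(x) = -5*x^2/7 - 21*x/5 + 111/35

The best approximation g ∈ W is the orthogonal projection of f onto W. Writing g = a_0 + a_1 x + a_2 x^2, the coefficients solve the normal equations G · a = b where
  G_{ij} = <φ_i, φ_j> and b_i = <f, φ_i>, with φ_0 = 1, φ_1 = x, φ_2 = x^2.
G =
  [2, 0, 2/3]
  [0, 2/3, 0]
  [2/3, 0, 2/5],
b = (88/15, -14/5, 64/35).
Solving gives a_0 = 111/35, a_1 = -21/5, a_2 = -5/7, so
  g(x) = -5*x^2/7 - 21*x/5 + 111/35.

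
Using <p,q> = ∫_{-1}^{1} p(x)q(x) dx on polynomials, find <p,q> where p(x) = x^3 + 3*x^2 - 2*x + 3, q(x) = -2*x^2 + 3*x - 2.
<p,q> = -126/5

Expand the product: p(x)·q(x) = -2*x^5 - 3*x^4 + 11*x^3 - 18*x^2 + 13*x - 6.
∫_{-1}^{1} of each monomial x^k gives [2/(k+1) if k even, 0 if k odd]. Integrating term-by-term (or equivalently evaluating the antiderivative F(x) = -x^6/3 - 3*x^5/5 + 11*x^4/4 - 6*x^3 + 13*x^2/2 - 6*x at the endpoints):
  F(1) − F(−1) = -221/60 − (1291/60) = -126/5.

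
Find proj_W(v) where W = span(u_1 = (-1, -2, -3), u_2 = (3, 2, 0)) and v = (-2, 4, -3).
proj_W(v) = (94/133, -8/133, -159/133)

Set up U = [u_1 | ... | u_2] ∈ R^(3×2). The projector onto W = col(U) is P = U (U^T U)^(-1) U^T.
Compute U^T U =
  [14, -7]
  [-7, 13],
and U^T v = (3, 2).
Solve U^T U · c = U^T v for the coefficients: c = (53/133, 7/19). The projection is proj_W(v) = U c.
Check: (v - proj_W(v)) · u_1 = 0  (should be 0).
Check: (v - proj_W(v)) · u_2 = 0  (should be 0).
Result: proj_W(v) = (94/133, -8/133, -159/133).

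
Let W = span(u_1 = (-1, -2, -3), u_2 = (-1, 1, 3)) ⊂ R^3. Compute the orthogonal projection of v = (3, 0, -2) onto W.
proj_W(v) = (17/6, 1/3, -13/6)

Set up U = [u_1 | ... | u_2] ∈ R^(3×2). The projector onto W = col(U) is P = U (U^T U)^(-1) U^T.
Compute U^T U =
  [14, -10]
  [-10, 11],
and U^T v = (3, -9).
Solve U^T U · c = U^T v for the coefficients: c = (-19/18, -16/9). The projection is proj_W(v) = U c.
Check: (v - proj_W(v)) · u_1 = 0  (should be 0).
Check: (v - proj_W(v)) · u_2 = 0  (should be 0).
Result: proj_W(v) = (17/6, 1/3, -13/6).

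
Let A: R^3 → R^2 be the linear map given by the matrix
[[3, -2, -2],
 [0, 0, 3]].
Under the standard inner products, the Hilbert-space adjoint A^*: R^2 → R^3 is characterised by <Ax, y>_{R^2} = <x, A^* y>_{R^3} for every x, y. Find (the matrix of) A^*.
A^* = A^T =
[[3, 0],
 [-2, 0],
 [-2, 3]]

For real matrices with standard dot products, the defining identity <Ax, y> = <x, A^* y> gives (Ax)^T y = x^T (A^*) y, i.e. x^T A^T y = x^T (A^*) y. Since this holds for all x, y, we must have A^* = A^T. Therefore
A^* =
[[3, 0],
 [-2, 0],
 [-2, 3]].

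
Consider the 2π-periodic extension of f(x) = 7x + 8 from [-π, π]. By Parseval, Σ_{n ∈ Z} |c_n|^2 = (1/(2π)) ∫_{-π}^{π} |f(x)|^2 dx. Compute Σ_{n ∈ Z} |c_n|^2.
Σ |c_n|^2 = 49π^2/3 + 64

Expand and integrate term by term over [-π, π]:
  ∫ (7x)^2 dx = 49·(2π^3/3); ∫ 2·7·(8)·x dx = 0 (odd integrand); ∫ 8^2 dx = 64·2π.
So (1/(2π)) ∫_{-π}^{π} (7x + 8)^2 dx = 49π^2/3 + 64 = 49π^2/3 + 64.
Parseval ⇒ Σ |c_n|^2 = 49π^2/3 + 64.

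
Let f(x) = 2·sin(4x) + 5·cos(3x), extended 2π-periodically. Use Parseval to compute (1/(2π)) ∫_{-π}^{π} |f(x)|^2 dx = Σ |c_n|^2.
Σ |c_n|^2 = 29/2

Expand |f|^2 and use orthogonality of {sin(nx), cos(mx)} on [-π, π]:
  ∫_{-π}^{π} sin(nx)^2 dx = π, ∫ cos(mx)^2 dx = π, and cross terms integrate to 0.
So ∫_{-π}^{π} f(x)^2 dx = 2^2 · π + 5^2 · π = (4 + 25)π.
Divide by 2π: (4 + 25)/2 = 29/2.
By Parseval, this equals Σ |c_n|^2.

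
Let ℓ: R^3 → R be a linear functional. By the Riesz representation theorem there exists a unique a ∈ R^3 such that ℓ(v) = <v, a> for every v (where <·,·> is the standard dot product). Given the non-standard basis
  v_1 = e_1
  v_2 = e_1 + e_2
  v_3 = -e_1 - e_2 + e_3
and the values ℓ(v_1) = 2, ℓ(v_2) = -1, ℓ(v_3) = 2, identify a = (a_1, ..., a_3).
a = (2, -3, 1)

Write a = (a_1, ..., a_3) in the standard basis. For each basis vector v_i, ℓ(v_i) = <v_i, a> is a linear equation in the a_j's. Collect the n equations into a matrix system V a = ℓ, where row i of V is v_i (expressed in the standard basis). Since V is invertible (lower-triangular with 1s on the diagonal, up to permutation), solve by back-substitution:
  V =
[[1, 0, 0],
 [1, 1, 0],
 [-1, -1, 1]]
  V a = (2, -1, 2)
Solving gives a = (2, -3, 1).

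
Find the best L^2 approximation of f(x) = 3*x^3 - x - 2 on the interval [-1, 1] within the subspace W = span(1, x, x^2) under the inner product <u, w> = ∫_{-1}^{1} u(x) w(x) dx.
g(x) = 4*x/5 - 2

The best approximation g ∈ W is the orthogonal projection of f onto W. Writing g = a_0 + a_1 x + a_2 x^2, the coefficients solve the normal equations G · a = b where
  G_{ij} = <φ_i, φ_j> and b_i = <f, φ_i>, with φ_0 = 1, φ_1 = x, φ_2 = x^2.
G =
  [2, 0, 2/3]
  [0, 2/3, 0]
  [2/3, 0, 2/5],
b = (-4, 8/15, -4/3).
Solving gives a_0 = -2, a_1 = 4/5, a_2 = 0, so
  g(x) = 4*x/5 - 2.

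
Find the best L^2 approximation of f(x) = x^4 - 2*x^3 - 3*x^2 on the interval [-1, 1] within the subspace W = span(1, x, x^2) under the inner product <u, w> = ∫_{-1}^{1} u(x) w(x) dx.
g(x) = -15*x^2/7 - 6*x/5 - 3/35

The best approximation g ∈ W is the orthogonal projection of f onto W. Writing g = a_0 + a_1 x + a_2 x^2, the coefficients solve the normal equations G · a = b where
  G_{ij} = <φ_i, φ_j> and b_i = <f, φ_i>, with φ_0 = 1, φ_1 = x, φ_2 = x^2.
G =
  [2, 0, 2/3]
  [0, 2/3, 0]
  [2/3, 0, 2/5],
b = (-8/5, -4/5, -32/35).
Solving gives a_0 = -3/35, a_1 = -6/5, a_2 = -15/7, so
  g(x) = -15*x^2/7 - 6*x/5 - 3/35.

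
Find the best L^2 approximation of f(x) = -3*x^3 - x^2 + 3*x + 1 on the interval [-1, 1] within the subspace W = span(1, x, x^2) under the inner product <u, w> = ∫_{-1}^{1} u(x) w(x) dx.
g(x) = -x^2 + 6*x/5 + 1

The best approximation g ∈ W is the orthogonal projection of f onto W. Writing g = a_0 + a_1 x + a_2 x^2, the coefficients solve the normal equations G · a = b where
  G_{ij} = <φ_i, φ_j> and b_i = <f, φ_i>, with φ_0 = 1, φ_1 = x, φ_2 = x^2.
G =
  [2, 0, 2/3]
  [0, 2/3, 0]
  [2/3, 0, 2/5],
b = (4/3, 4/5, 4/15).
Solving gives a_0 = 1, a_1 = 6/5, a_2 = -1, so
  g(x) = -x^2 + 6*x/5 + 1.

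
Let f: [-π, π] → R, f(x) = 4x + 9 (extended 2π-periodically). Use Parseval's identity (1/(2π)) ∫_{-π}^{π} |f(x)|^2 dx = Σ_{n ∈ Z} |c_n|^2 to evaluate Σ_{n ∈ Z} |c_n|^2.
Σ |c_n|^2 = 16π^2/3 + 81

Expand and integrate term by term over [-π, π]:
  ∫ (4x)^2 dx = 16·(2π^3/3); ∫ 2·4·(9)·x dx = 0 (odd integrand); ∫ 9^2 dx = 81·2π.
So (1/(2π)) ∫_{-π}^{π} (4x + 9)^2 dx = 16π^2/3 + 81 = 16π^2/3 + 81.
Parseval ⇒ Σ |c_n|^2 = 16π^2/3 + 81.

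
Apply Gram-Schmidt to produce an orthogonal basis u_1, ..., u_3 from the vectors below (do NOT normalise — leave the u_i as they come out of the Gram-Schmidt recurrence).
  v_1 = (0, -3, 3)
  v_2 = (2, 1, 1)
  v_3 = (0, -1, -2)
Orthogonal basis:
  u_1 = (0, -3, 3)
  u_2 = (2, 1, 1)
  u_3 = (1, -1, -1)

Apply the Gram-Schmidt recurrence
  u_1 = v_1
  u_i = v_i − Σ_{j<i} ((v_i · u_j) / (u_j · u_j)) · u_j.

Step by step this gives:
  u_1 = (0, -3, 3)
  u_2 = (2, 1, 1)
  u_3 = (1, -1, -1)

Orthogonality check:
  u_2 · u_1 = 0 (should be 0)
  u_3 · u_1 = 0 (should be 0)
  u_3 · u_2 = 0 (should be 0)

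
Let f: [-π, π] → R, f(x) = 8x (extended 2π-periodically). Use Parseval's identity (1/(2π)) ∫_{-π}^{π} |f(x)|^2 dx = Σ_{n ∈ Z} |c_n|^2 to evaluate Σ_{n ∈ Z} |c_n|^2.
Σ |c_n|^2 = 64π^2/3

Expand and integrate term by term over [-π, π]:
  ∫ (8x)^2 dx = 64·(2π^3/3); ∫ 2·8·(0)·x dx = 0 (odd integrand); ∫ 0^2 dx = 0·2π.
So (1/(2π)) ∫_{-π}^{π} (8x)^2 dx = 64π^2/3 + 0 = 64π^2/3.
Parseval ⇒ Σ |c_n|^2 = 64π^2/3.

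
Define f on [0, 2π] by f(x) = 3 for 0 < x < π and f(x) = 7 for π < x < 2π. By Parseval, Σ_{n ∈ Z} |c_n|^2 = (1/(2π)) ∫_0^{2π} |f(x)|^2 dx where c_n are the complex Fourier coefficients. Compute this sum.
Σ |c_n|^2 = 29

Parseval equates the L^2 energy of f (normalised by 1/(2π)) with the ℓ^2 sum of its Fourier coefficients: (1/(2π)) ∫_0^{2π} |f|^2 = Σ |c_n|^2.
Compute the left side: (1/(2π)) [∫_0^π 3^2 dx + ∫_π^{2π} 7^2 dx] = (1/(2π)) · (9π + 49π) = (9 + 49)/2 = 29.
So Σ_{n ∈ Z} |c_n|^2 = 29.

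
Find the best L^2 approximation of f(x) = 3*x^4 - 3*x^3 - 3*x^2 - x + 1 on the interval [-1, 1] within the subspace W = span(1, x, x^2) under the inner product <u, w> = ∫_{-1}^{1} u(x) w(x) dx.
g(x) = -3*x^2/7 - 14*x/5 + 26/35

The best approximation g ∈ W is the orthogonal projection of f onto W. Writing g = a_0 + a_1 x + a_2 x^2, the coefficients solve the normal equations G · a = b where
  G_{ij} = <φ_i, φ_j> and b_i = <f, φ_i>, with φ_0 = 1, φ_1 = x, φ_2 = x^2.
G =
  [2, 0, 2/3]
  [0, 2/3, 0]
  [2/3, 0, 2/5],
b = (6/5, -28/15, 34/105).
Solving gives a_0 = 26/35, a_1 = -14/5, a_2 = -3/7, so
  g(x) = -3*x^2/7 - 14*x/5 + 26/35.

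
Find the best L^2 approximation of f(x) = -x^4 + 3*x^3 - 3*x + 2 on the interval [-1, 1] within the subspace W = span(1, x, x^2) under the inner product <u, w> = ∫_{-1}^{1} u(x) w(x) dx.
g(x) = -6*x^2/7 - 6*x/5 + 73/35

The best approximation g ∈ W is the orthogonal projection of f onto W. Writing g = a_0 + a_1 x + a_2 x^2, the coefficients solve the normal equations G · a = b where
  G_{ij} = <φ_i, φ_j> and b_i = <f, φ_i>, with φ_0 = 1, φ_1 = x, φ_2 = x^2.
G =
  [2, 0, 2/3]
  [0, 2/3, 0]
  [2/3, 0, 2/5],
b = (18/5, -4/5, 22/21).
Solving gives a_0 = 73/35, a_1 = -6/5, a_2 = -6/7, so
  g(x) = -6*x^2/7 - 6*x/5 + 73/35.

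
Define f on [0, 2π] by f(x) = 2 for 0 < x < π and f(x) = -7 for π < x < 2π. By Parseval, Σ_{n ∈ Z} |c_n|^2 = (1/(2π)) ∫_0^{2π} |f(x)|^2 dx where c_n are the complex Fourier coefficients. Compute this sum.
Σ |c_n|^2 = 53/2

Parseval equates the L^2 energy of f (normalised by 1/(2π)) with the ℓ^2 sum of its Fourier coefficients: (1/(2π)) ∫_0^{2π} |f|^2 = Σ |c_n|^2.
Compute the left side: (1/(2π)) [∫_0^π 2^2 dx + ∫_π^{2π} (-7)^2 dx] = (1/(2π)) · (4π + 49π) = (4 + 49)/2 = 53/2.
So Σ_{n ∈ Z} |c_n|^2 = 53/2.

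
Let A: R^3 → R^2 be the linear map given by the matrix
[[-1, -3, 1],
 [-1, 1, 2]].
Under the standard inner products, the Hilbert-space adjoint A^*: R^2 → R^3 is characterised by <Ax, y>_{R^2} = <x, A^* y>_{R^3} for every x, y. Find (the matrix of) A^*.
A^* = A^T =
[[-1, -1],
 [-3, 1],
 [1, 2]]

For real matrices with standard dot products, the defining identity <Ax, y> = <x, A^* y> gives (Ax)^T y = x^T (A^*) y, i.e. x^T A^T y = x^T (A^*) y. Since this holds for all x, y, we must have A^* = A^T. Therefore
A^* =
[[-1, -1],
 [-3, 1],
 [1, 2]].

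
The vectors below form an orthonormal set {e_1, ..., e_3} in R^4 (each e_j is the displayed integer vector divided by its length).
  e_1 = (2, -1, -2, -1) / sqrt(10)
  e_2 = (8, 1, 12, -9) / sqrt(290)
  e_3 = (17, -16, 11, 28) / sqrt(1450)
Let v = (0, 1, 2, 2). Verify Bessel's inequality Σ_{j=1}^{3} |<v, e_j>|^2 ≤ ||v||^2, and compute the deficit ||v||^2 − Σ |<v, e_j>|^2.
Σ |<v, e_j>|^2 = 193/25; ||v||^2 = 9; deficit = 32/25

Write each e_j = u_j / sqrt(<u_j, u_j>) where u_j is the displayed integer vector. Then <v, e_j> = <v, u_j> / sqrt(<u_j, u_j>), so |<v, e_j>|^2 = <v, u_j>^2 / <u_j, u_j>.
Coefficients: <v, e_1> = -7/sqrt(10), <v, e_2> = 7/sqrt(290), <v, e_3> = 62/sqrt(1450).
Square and sum: Σ |<v, e_j>|^2 = 193/25.
Compute ||v||^2 = v·v = 9.
Deficit = 9 − 193/25 = 32/25 ≥ 0, confirming Bessel's inequality. (The deficit equals ||v − Σ <v,e_j> e_j||^2, the squared distance from v to span{e_j}.)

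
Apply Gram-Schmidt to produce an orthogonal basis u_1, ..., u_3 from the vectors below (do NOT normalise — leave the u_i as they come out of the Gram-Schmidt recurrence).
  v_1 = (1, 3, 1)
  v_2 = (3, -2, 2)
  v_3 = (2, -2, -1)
Orthogonal basis:
  u_1 = (1, 3, 1)
  u_2 = (34/11, -19/11, 23/11)
  u_3 = (100/93, 25/186, -275/186)

Apply the Gram-Schmidt recurrence
  u_1 = v_1
  u_i = v_i − Σ_{j<i} ((v_i · u_j) / (u_j · u_j)) · u_j.

Step by step this gives:
  u_1 = (1, 3, 1)
  u_2 = (34/11, -19/11, 23/11)
  u_3 = (100/93, 25/186, -275/186)

Orthogonality check:
  u_2 · u_1 = 0 (should be 0)
  u_3 · u_1 = 0 (should be 0)
  u_3 · u_2 = 0 (should be 0)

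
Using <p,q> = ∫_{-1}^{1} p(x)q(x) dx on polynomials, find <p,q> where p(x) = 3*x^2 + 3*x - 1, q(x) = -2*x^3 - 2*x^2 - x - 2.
<p,q> = -82/15

Expand the product: p(x)·q(x) = -6*x^5 - 12*x^4 - 7*x^3 - 7*x^2 - 5*x + 2.
∫_{-1}^{1} of each monomial x^k gives [2/(k+1) if k even, 0 if k odd]. Integrating term-by-term (or equivalently evaluating the antiderivative F(x) = -x^6 - 12*x^5/5 - 7*x^4/4 - 7*x^3/3 - 5*x^2/2 + 2*x at the endpoints):
  F(1) − F(−1) = -479/60 − (-151/60) = -82/15.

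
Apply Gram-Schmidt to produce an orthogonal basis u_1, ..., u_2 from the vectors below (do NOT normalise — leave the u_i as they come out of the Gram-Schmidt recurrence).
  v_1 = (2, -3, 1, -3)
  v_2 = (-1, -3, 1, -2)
Orthogonal basis:
  u_1 = (2, -3, 1, -3)
  u_2 = (-51/23, -27/23, 9/23, -4/23)

Apply the Gram-Schmidt recurrence
  u_1 = v_1
  u_i = v_i − Σ_{j<i} ((v_i · u_j) / (u_j · u_j)) · u_j.

Step by step this gives:
  u_1 = (2, -3, 1, -3)
  u_2 = (-51/23, -27/23, 9/23, -4/23)

Orthogonality check:
  u_2 · u_1 = 0 (should be 0)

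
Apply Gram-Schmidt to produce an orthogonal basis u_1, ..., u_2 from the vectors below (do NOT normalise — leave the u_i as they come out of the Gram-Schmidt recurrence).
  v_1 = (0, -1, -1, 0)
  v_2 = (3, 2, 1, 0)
Orthogonal basis:
  u_1 = (0, -1, -1, 0)
  u_2 = (3, 1/2, -1/2, 0)

Apply the Gram-Schmidt recurrence
  u_1 = v_1
  u_i = v_i − Σ_{j<i} ((v_i · u_j) / (u_j · u_j)) · u_j.

Step by step this gives:
  u_1 = (0, -1, -1, 0)
  u_2 = (3, 1/2, -1/2, 0)

Orthogonality check:
  u_2 · u_1 = 0 (should be 0)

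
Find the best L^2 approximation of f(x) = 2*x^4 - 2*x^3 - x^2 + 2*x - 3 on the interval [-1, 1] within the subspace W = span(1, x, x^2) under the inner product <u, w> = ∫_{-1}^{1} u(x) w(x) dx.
g(x) = 5*x^2/7 + 4*x/5 - 111/35

The best approximation g ∈ W is the orthogonal projection of f onto W. Writing g = a_0 + a_1 x + a_2 x^2, the coefficients solve the normal equations G · a = b where
  G_{ij} = <φ_i, φ_j> and b_i = <f, φ_i>, with φ_0 = 1, φ_1 = x, φ_2 = x^2.
G =
  [2, 0, 2/3]
  [0, 2/3, 0]
  [2/3, 0, 2/5],
b = (-88/15, 8/15, -64/35).
Solving gives a_0 = -111/35, a_1 = 4/5, a_2 = 5/7, so
  g(x) = 5*x^2/7 + 4*x/5 - 111/35.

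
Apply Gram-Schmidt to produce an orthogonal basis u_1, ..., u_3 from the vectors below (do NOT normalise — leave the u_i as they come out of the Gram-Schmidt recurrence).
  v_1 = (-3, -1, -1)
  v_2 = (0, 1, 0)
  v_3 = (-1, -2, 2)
Orthogonal basis:
  u_1 = (-3, -1, -1)
  u_2 = (-3/11, 10/11, -1/11)
  u_3 = (-7/10, 0, 21/10)

Apply the Gram-Schmidt recurrence
  u_1 = v_1
  u_i = v_i − Σ_{j<i} ((v_i · u_j) / (u_j · u_j)) · u_j.

Step by step this gives:
  u_1 = (-3, -1, -1)
  u_2 = (-3/11, 10/11, -1/11)
  u_3 = (-7/10, 0, 21/10)

Orthogonality check:
  u_2 · u_1 = 0 (should be 0)
  u_3 · u_1 = 0 (should be 0)
  u_3 · u_2 = 0 (should be 0)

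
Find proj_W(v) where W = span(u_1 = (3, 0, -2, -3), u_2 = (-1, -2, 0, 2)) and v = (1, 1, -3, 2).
proj_W(v) = (59/117, -98/117, -8/13, -10/117)

Set up U = [u_1 | ... | u_2] ∈ R^(4×2). The projector onto W = col(U) is P = U (U^T U)^(-1) U^T.
Compute U^T U =
  [22, -9]
  [-9, 9],
and U^T v = (3, 1).
Solve U^T U · c = U^T v for the coefficients: c = (4/13, 49/117). The projection is proj_W(v) = U c.
Check: (v - proj_W(v)) · u_1 = 0  (should be 0).
Check: (v - proj_W(v)) · u_2 = 0  (should be 0).
Result: proj_W(v) = (59/117, -98/117, -8/13, -10/117).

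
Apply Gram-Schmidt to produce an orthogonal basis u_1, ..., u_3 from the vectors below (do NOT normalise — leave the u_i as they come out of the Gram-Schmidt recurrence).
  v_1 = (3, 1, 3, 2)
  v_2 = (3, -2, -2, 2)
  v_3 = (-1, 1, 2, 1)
Orthogonal basis:
  u_1 = (3, 1, 3, 2)
  u_2 = (54/23, -51/23, -61/23, 36/23)
  u_3 = (-184/229, -85/458, 51/458, 259/229)

Apply the Gram-Schmidt recurrence
  u_1 = v_1
  u_i = v_i − Σ_{j<i} ((v_i · u_j) / (u_j · u_j)) · u_j.

Step by step this gives:
  u_1 = (3, 1, 3, 2)
  u_2 = (54/23, -51/23, -61/23, 36/23)
  u_3 = (-184/229, -85/458, 51/458, 259/229)

Orthogonality check:
  u_2 · u_1 = 0 (should be 0)
  u_3 · u_1 = 0 (should be 0)
  u_3 · u_2 = 0 (should be 0)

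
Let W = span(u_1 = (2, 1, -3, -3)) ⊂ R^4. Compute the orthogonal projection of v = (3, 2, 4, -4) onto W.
proj_W(v) = (16/23, 8/23, -24/23, -24/23)

Set up U = [u_1 | ... | u_1] ∈ R^(4×1). The projector onto W = col(U) is P = U (U^T U)^(-1) U^T.
Compute U^T U =
  [23],
and U^T v = (8).
Solve U^T U · c = U^T v for the coefficients: c = (8/23). The projection is proj_W(v) = U c.
Check: (v - proj_W(v)) · u_1 = 0  (should be 0).
Result: proj_W(v) = (16/23, 8/23, -24/23, -24/23).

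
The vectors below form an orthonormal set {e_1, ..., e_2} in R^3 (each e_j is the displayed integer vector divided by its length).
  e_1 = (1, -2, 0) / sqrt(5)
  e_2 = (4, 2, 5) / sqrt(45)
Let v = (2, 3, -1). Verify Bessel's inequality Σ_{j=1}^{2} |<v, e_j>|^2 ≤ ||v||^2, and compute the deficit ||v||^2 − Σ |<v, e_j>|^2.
Σ |<v, e_j>|^2 = 5; ||v||^2 = 14; deficit = 9

Write each e_j = u_j / sqrt(<u_j, u_j>) where u_j is the displayed integer vector. Then <v, e_j> = <v, u_j> / sqrt(<u_j, u_j>), so |<v, e_j>|^2 = <v, u_j>^2 / <u_j, u_j>.
Coefficients: <v, e_1> = -4/sqrt(5), <v, e_2> = 9/sqrt(45).
Square and sum: Σ |<v, e_j>|^2 = 5.
Compute ||v||^2 = v·v = 14.
Deficit = 14 − 5 = 9 ≥ 0, confirming Bessel's inequality. (The deficit equals ||v − Σ <v,e_j> e_j||^2, the squared distance from v to span{e_j}.)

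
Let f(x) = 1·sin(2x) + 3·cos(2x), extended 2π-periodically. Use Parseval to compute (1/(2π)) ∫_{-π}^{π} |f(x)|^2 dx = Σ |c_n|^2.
Σ |c_n|^2 = 5

Expand |f|^2 and use orthogonality of {sin(nx), cos(mx)} on [-π, π]:
  ∫_{-π}^{π} sin(nx)^2 dx = π, ∫ cos(mx)^2 dx = π, and cross terms integrate to 0.
So ∫_{-π}^{π} f(x)^2 dx = 1^2 · π + 3^2 · π = (1 + 9)π.
Divide by 2π: (1 + 9)/2 = 5.
By Parseval, this equals Σ |c_n|^2.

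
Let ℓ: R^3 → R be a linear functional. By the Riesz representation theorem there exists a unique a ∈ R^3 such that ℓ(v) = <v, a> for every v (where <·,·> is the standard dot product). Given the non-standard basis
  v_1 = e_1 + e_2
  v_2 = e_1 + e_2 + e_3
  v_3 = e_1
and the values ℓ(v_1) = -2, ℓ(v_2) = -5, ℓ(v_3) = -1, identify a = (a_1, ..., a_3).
a = (-1, -1, -3)

Write a = (a_1, ..., a_3) in the standard basis. For each basis vector v_i, ℓ(v_i) = <v_i, a> is a linear equation in the a_j's. Collect the n equations into a matrix system V a = ℓ, where row i of V is v_i (expressed in the standard basis). Since V is invertible (lower-triangular with 1s on the diagonal, up to permutation), solve by back-substitution:
  V =
[[1, 1, 0],
 [1, 1, 1],
 [1, 0, 0]]
  V a = (-2, -5, -1)
Solving gives a = (-1, -1, -3).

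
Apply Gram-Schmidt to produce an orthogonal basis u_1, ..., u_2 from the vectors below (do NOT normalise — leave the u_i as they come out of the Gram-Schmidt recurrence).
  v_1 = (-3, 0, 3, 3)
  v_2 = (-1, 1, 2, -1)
Orthogonal basis:
  u_1 = (-3, 0, 3, 3)
  u_2 = (-1/3, 1, 4/3, -5/3)

Apply the Gram-Schmidt recurrence
  u_1 = v_1
  u_i = v_i − Σ_{j<i} ((v_i · u_j) / (u_j · u_j)) · u_j.

Step by step this gives:
  u_1 = (-3, 0, 3, 3)
  u_2 = (-1/3, 1, 4/3, -5/3)

Orthogonality check:
  u_2 · u_1 = 0 (should be 0)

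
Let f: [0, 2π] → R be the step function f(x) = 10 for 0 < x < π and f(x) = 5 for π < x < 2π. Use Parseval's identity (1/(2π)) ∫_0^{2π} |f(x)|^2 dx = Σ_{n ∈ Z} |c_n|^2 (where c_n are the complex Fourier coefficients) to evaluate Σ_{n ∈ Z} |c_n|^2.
Σ |c_n|^2 = 125/2

Parseval equates the L^2 energy of f (normalised by 1/(2π)) with the ℓ^2 sum of its Fourier coefficients: (1/(2π)) ∫_0^{2π} |f|^2 = Σ |c_n|^2.
Compute the left side: (1/(2π)) [∫_0^π 10^2 dx + ∫_π^{2π} 5^2 dx] = (1/(2π)) · (100π + 25π) = (100 + 25)/2 = 125/2.
So Σ_{n ∈ Z} |c_n|^2 = 125/2.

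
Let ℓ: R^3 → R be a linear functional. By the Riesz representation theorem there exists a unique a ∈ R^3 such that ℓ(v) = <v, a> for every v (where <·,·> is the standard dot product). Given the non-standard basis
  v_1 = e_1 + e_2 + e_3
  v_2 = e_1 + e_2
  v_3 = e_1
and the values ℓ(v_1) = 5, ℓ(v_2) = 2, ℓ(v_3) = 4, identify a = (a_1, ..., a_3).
a = (4, -2, 3)

Write a = (a_1, ..., a_3) in the standard basis. For each basis vector v_i, ℓ(v_i) = <v_i, a> is a linear equation in the a_j's. Collect the n equations into a matrix system V a = ℓ, where row i of V is v_i (expressed in the standard basis). Since V is invertible (lower-triangular with 1s on the diagonal, up to permutation), solve by back-substitution:
  V =
[[1, 1, 1],
 [1, 1, 0],
 [1, 0, 0]]
  V a = (5, 2, 4)
Solving gives a = (4, -2, 3).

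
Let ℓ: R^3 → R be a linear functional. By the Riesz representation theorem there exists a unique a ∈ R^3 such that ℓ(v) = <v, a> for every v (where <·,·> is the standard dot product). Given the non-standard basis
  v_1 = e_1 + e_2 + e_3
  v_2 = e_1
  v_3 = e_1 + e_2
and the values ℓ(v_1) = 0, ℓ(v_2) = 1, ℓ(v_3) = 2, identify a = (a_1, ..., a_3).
a = (1, 1, -2)

Write a = (a_1, ..., a_3) in the standard basis. For each basis vector v_i, ℓ(v_i) = <v_i, a> is a linear equation in the a_j's. Collect the n equations into a matrix system V a = ℓ, where row i of V is v_i (expressed in the standard basis). Since V is invertible (lower-triangular with 1s on the diagonal, up to permutation), solve by back-substitution:
  V =
[[1, 1, 1],
 [1, 0, 0],
 [1, 1, 0]]
  V a = (0, 1, 2)
Solving gives a = (1, 1, -2).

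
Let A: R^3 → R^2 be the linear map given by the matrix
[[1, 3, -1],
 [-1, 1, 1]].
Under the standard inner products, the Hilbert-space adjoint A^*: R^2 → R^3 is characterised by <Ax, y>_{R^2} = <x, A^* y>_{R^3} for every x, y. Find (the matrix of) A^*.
A^* = A^T =
[[1, -1],
 [3, 1],
 [-1, 1]]

For real matrices with standard dot products, the defining identity <Ax, y> = <x, A^* y> gives (Ax)^T y = x^T (A^*) y, i.e. x^T A^T y = x^T (A^*) y. Since this holds for all x, y, we must have A^* = A^T. Therefore
A^* =
[[1, -1],
 [3, 1],
 [-1, 1]].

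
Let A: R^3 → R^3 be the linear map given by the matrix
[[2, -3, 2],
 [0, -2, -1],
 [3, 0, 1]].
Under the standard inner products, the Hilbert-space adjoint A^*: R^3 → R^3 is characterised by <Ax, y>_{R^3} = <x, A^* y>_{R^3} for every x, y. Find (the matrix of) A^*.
A^* = A^T =
[[2, 0, 3],
 [-3, -2, 0],
 [2, -1, 1]]

For real matrices with standard dot products, the defining identity <Ax, y> = <x, A^* y> gives (Ax)^T y = x^T (A^*) y, i.e. x^T A^T y = x^T (A^*) y. Since this holds for all x, y, we must have A^* = A^T. Therefore
A^* =
[[2, 0, 3],
 [-3, -2, 0],
 [2, -1, 1]].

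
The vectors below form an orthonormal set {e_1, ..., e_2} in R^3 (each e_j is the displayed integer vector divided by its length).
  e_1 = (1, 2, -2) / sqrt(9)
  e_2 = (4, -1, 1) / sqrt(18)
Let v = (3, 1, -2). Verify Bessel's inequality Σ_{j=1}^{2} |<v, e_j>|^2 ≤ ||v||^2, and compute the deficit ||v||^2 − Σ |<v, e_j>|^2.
Σ |<v, e_j>|^2 = 27/2; ||v||^2 = 14; deficit = 1/2

Write each e_j = u_j / sqrt(<u_j, u_j>) where u_j is the displayed integer vector. Then <v, e_j> = <v, u_j> / sqrt(<u_j, u_j>), so |<v, e_j>|^2 = <v, u_j>^2 / <u_j, u_j>.
Coefficients: <v, e_1> = 9/sqrt(9), <v, e_2> = 9/sqrt(18).
Square and sum: Σ |<v, e_j>|^2 = 27/2.
Compute ||v||^2 = v·v = 14.
Deficit = 14 − 27/2 = 1/2 ≥ 0, confirming Bessel's inequality. (The deficit equals ||v − Σ <v,e_j> e_j||^2, the squared distance from v to span{e_j}.)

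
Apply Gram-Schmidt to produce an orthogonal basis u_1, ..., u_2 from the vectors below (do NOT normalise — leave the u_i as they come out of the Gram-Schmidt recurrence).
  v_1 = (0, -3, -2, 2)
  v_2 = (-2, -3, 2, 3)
Orthogonal basis:
  u_1 = (0, -3, -2, 2)
  u_2 = (-2, -18/17, 56/17, 29/17)

Apply the Gram-Schmidt recurrence
  u_1 = v_1
  u_i = v_i − Σ_{j<i} ((v_i · u_j) / (u_j · u_j)) · u_j.

Step by step this gives:
  u_1 = (0, -3, -2, 2)
  u_2 = (-2, -18/17, 56/17, 29/17)

Orthogonality check:
  u_2 · u_1 = 0 (should be 0)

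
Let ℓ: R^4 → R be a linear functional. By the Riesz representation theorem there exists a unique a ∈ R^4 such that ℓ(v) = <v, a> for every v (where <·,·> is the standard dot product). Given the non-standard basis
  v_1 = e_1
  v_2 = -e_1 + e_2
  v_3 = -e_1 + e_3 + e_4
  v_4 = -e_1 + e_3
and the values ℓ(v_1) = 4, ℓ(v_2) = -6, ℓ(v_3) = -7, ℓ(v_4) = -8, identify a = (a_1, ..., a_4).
a = (4, -2, -4, 1)

Write a = (a_1, ..., a_4) in the standard basis. For each basis vector v_i, ℓ(v_i) = <v_i, a> is a linear equation in the a_j's. Collect the n equations into a matrix system V a = ℓ, where row i of V is v_i (expressed in the standard basis). Since V is invertible (lower-triangular with 1s on the diagonal, up to permutation), solve by back-substitution:
  V =
[[1, 0, 0, 0],
 [-1, 1, 0, 0],
 [-1, 0, 1, 1],
 [-1, 0, 1, 0]]
  V a = (4, -6, -7, -8)
Solving gives a = (4, -2, -4, 1).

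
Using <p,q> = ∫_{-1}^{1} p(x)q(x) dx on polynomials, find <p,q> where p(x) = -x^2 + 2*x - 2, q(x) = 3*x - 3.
<p,q> = 18

Expand the product: p(x)·q(x) = -3*x^3 + 9*x^2 - 12*x + 6.
∫_{-1}^{1} of each monomial x^k gives [2/(k+1) if k even, 0 if k odd]. Integrating term-by-term (or equivalently evaluating the antiderivative F(x) = -3*x^4/4 + 3*x^3 - 6*x^2 + 6*x at the endpoints):
  F(1) − F(−1) = 9/4 − (-63/4) = 18.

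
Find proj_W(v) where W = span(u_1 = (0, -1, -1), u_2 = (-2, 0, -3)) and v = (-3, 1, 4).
proj_W(v) = (-6/17, 47/17, 38/17)

Set up U = [u_1 | ... | u_2] ∈ R^(3×2). The projector onto W = col(U) is P = U (U^T U)^(-1) U^T.
Compute U^T U =
  [2, 3]
  [3, 13],
and U^T v = (-5, -6).
Solve U^T U · c = U^T v for the coefficients: c = (-47/17, 3/17). The projection is proj_W(v) = U c.
Check: (v - proj_W(v)) · u_1 = 0  (should be 0).
Check: (v - proj_W(v)) · u_2 = 0  (should be 0).
Result: proj_W(v) = (-6/17, 47/17, 38/17).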